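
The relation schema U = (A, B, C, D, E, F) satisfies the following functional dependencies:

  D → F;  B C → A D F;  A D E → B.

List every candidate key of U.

BCE, ACDE

Attributes C, E never appear on any right-hand side, so every candidate key must contain {C, E}.
{C, E}⁺ = {C, E}, which is not all of the schema, so we must add further attributes.
{B, C, E}⁺: BC→ADF adds A, D, F → {A, B, C, D, E, F}.
{A, C, D, E}⁺: D→F adds F; ADE→B adds B → {A, B, C, D, E, F}.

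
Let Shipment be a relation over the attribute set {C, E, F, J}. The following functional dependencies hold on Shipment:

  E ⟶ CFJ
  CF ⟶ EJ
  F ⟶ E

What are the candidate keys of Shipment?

{E}; {F}

{E}⁺: E→CFJ adds C, F, J → {C, E, F, J}.
{F}⁺: F→E adds E; E→CFJ adds C, J → {C, E, F, J}.
Any other superkey contains one of these as a subset, so there are no further candidate keys.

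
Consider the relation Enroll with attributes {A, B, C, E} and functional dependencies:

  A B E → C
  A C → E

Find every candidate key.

ABC; ABE

Attributes A, B never appear on any right-hand side, so every candidate key must contain {A, B}.
{A, B}⁺ = {A, B}, which is not all of the schema, so we must add further attributes.
{A, B, C}⁺: AC→E adds E → {A, B, C, E}. Minimal: {B, C}⁺ = {B, C}; {A, C}⁺ = {A, C, E}; {A, B}⁺ = {A, B} — none reach the full schema.
{A, B, E}⁺: ABE→C adds C → {A, B, C, E}. Minimal: {B, E}⁺ = {B, E}; {A, E}⁺ = {A, E}; {A, B}⁺ = {A, B} — none reach the full schema.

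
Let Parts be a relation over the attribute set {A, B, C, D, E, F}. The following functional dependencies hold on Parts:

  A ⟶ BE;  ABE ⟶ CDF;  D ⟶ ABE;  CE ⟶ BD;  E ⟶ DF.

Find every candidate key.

{A}⁺: A→BE adds B, E; ABE→CDF adds C, D, F → {A, B, C, D, E, F}.
{D}⁺: D→ABE adds A, B, E; E→DF adds F; ABE→CDF adds C → {A, B, C, D, E, F}.
{E}⁺: E→DF adds D, F; D→ABE adds A, B; ABE→CDF adds C → {A, B, C, D, E, F}.

{A}, {D}, {E}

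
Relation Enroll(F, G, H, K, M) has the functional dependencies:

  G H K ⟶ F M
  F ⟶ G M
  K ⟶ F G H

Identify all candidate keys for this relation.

(K)

Attribute K never appears on the right-hand side of any dependency, so K must belong to every candidate key.
{K}⁺ = {F, G, H, K, M}, which is all of the schema, so {K} is the only candidate key.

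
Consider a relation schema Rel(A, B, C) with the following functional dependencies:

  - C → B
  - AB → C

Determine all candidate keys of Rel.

Attribute A never appears on the right-hand side of any dependency, so A must belong to every candidate key.
{A}⁺ = {A}, which is not all of the schema, so we must add further attributes.
{A, B}⁺: AB→C adds C → {A, B, C}. Minimal: {B}⁺ = {B}; {A}⁺ = {A} — none reach the full schema.
{A, C}⁺: C→B adds B → {A, B, C}. Minimal: {C}⁺ = {B, C}; {A}⁺ = {A} — none reach the full schema.

AB, AC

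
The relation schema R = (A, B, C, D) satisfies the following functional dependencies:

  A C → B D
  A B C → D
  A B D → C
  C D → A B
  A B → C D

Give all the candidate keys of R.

{A, B}⁺: AB→CD adds C, D → {A, B, C, D}. Minimal: {B}⁺ = {B}; {A}⁺ = {A} — none reach the full schema.
{A, C}⁺: AC→BD adds B, D → {A, B, C, D}. Minimal: {C}⁺ = {C}; {A}⁺ = {A} — none reach the full schema.
{C, D}⁺: CD→AB adds A, B → {A, B, C, D}. Minimal: {D}⁺ = {D}; {C}⁺ = {C} — none reach the full schema.

{A, B}; {A, C}; {C, D}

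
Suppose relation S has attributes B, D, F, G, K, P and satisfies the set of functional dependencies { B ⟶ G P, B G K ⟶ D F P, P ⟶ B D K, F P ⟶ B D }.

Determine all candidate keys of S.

(B), (P)

{B}⁺: B→GP adds G, P; P→BDK adds D, K; BGK→DFP adds F → {B, D, F, G, K, P}.
{P}⁺: P→BDK adds B, D, K; B→GP adds G; BGK→DFP adds F → {B, D, F, G, K, P}.
Any other superkey contains one of these as a subset, so there are no further candidate keys.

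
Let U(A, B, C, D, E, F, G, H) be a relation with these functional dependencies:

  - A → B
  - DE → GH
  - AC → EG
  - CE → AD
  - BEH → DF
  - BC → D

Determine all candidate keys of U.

Attribute C never appears on the right-hand side of any dependency, so C must belong to every candidate key.
{C}⁺ = {C}, which is not all of the schema, so we must add further attributes.
{A, C}⁺: A→B adds B; AC→EG adds E, G; CE→AD adds D; DE→GH adds H; BEH→DF adds F → {A, B, C, D, E, F, G, H}. Minimal: {C}⁺ = {C}; {A}⁺ = {A, B} — none reach the full schema.
{C, E}⁺: CE→AD adds A, D; A→B adds B; DE→GH adds G, H; BEH→DF adds F → {A, B, C, D, E, F, G, H}. Minimal: {E}⁺ = {E}; {C}⁺ = {C} — none reach the full schema.
Any other superkey contains one of these as a subset, so there are no further candidate keys.

AC, CE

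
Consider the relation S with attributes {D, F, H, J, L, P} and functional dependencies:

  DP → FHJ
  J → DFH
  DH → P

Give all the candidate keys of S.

Attribute L never appears on the right-hand side of any dependency, so L must belong to every candidate key.
{L}⁺ = {L}, which is not all of the schema, so we must add further attributes.
{J, L}⁺: J→DFH adds D, F, H; DH→P adds P → {D, F, H, J, L, P}. Minimal: {L}⁺ = {L}; {J}⁺ = {D, F, H, J, P} — none reach the full schema.
{D, H, L}⁺: DH→P adds P; DP→FHJ adds F, J → {D, F, H, J, L, P}. Minimal: {H, L}⁺ = {H, L}; {D, L}⁺ = {D, L}; {D, H}⁺ = {D, F, H, J, P} — none reach the full schema.
{D, L, P}⁺: DP→FHJ adds F, H, J → {D, F, H, J, L, P}. Minimal: {L, P}⁺ = {L, P}; {D, P}⁺ = {D, F, H, J, P}; {D, L}⁺ = {D, L} — none reach the full schema.

(J, L), (D, H, L), (D, L, P)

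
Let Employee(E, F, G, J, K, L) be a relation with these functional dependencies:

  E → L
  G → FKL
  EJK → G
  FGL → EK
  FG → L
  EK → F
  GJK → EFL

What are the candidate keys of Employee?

GJ, EJK

{G, J}⁺: G→FKL adds F, K, L; FGL→EK adds E → {E, F, G, J, K, L}. Minimal: {J}⁺ = {J}; {G}⁺ = {E, F, G, K, L} — none reach the full schema.
{E, J, K}⁺: E→L adds L; EJK→G adds G; EK→F adds F → {E, F, G, J, K, L}. Minimal: {J, K}⁺ = {J, K}; {E, K}⁺ = {E, F, K, L}; {E, J}⁺ = {E, J, L} — none reach the full schema.
Any other superkey contains one of these as a subset, so there are no further candidate keys.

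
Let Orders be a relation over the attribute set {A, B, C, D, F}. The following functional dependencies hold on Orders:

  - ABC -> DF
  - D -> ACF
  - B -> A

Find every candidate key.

{B, C}, {B, D}

{B, C}⁺: B→A adds A; ABC→DF adds D, F → {A, B, C, D, F}. Minimal: {C}⁺ = {C}; {B}⁺ = {A, B} — none reach the full schema.
{B, D}⁺: D→ACF adds A, C, F → {A, B, C, D, F}. Minimal: {D}⁺ = {A, C, D, F}; {B}⁺ = {A, B} — none reach the full schema.
Any other superkey contains one of these as a subset, so there are no further candidate keys.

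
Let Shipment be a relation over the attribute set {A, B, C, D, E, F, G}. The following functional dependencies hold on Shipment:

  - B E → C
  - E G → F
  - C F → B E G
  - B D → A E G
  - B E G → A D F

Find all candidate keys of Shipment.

{B, D}⁺: BD→AEG adds A, E, G; BEG→ADF adds F; BE→C adds C → {A, B, C, D, E, F, G}. Minimal: {D}⁺ = {D}; {B}⁺ = {B} — none reach the full schema.
{C, F}⁺: CF→BEG adds B, E, G; BEG→ADF adds A, D → {A, B, C, D, E, F, G}. Minimal: {F}⁺ = {F}; {C}⁺ = {C} — none reach the full schema.
{B, E, F}⁺: BE→C adds C; CF→BEG adds G; BEG→ADF adds A, D → {A, B, C, D, E, F, G}. Minimal: {E, F}⁺ = {E, F}; {B, F}⁺ = {B, F}; {B, E}⁺ = {B, C, E} — none reach the full schema.
{B, E, G}⁺: BE→C adds C; EG→F adds F; BEG→ADF adds A, D → {A, B, C, D, E, F, G}. Minimal: {E, G}⁺ = {E, F, G}; {B, G}⁺ = {B, G}; {B, E}⁺ = {B, C, E} — none reach the full schema.
{C, E, G}⁺: EG→F adds F; CF→BEG adds B; BEG→ADF adds A, D → {A, B, C, D, E, F, G}. Minimal: {E, G}⁺ = {E, F, G}; {C, G}⁺ = {C, G}; {C, E}⁺ = {C, E} — none reach the full schema.

BD, CF, BEF, BEG, CEG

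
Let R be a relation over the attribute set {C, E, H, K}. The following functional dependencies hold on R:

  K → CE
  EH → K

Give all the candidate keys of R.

Attribute H never appears on the right-hand side of any dependency, so H must belong to every candidate key.
{H}⁺ = {H}, which is not all of the schema, so we must add further attributes.
{E, H}⁺: EH→K adds K; K→CE adds C → {C, E, H, K}.
{H, K}⁺: K→CE adds C, E → {C, E, H, K}.

{E, H}, {H, K}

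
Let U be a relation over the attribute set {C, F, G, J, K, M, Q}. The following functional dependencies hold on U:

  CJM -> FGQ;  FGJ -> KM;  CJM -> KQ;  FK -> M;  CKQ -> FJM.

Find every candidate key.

(C, J, M), (C, K, Q), (C, F, G, J), (C, F, J, K)

Attribute C never appears on the right-hand side of any dependency, so C must belong to every candidate key.
{C}⁺ = {C}, which is not all of the schema, so we must add further attributes.
{C, J, M}⁺: CJM→FGQ adds F, G, Q; FGJ→KM adds K → {C, F, G, J, K, M, Q}.
{C, K, Q}⁺: CKQ→FJM adds F, J, M; CJM→FGQ adds G → {C, F, G, J, K, M, Q}.
{C, F, G, J}⁺: FGJ→KM adds K, M; CJM→KQ adds Q → {C, F, G, J, K, M, Q}.
{C, F, J, K}⁺: FK→M adds M; CJM→FGQ adds G, Q → {C, F, G, J, K, M, Q}.
Any other superkey contains one of these as a subset, so there are no further candidate keys.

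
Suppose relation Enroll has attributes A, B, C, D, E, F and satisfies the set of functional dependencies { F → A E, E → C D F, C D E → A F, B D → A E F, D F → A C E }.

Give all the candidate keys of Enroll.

(B, D); (B, E); (B, F)

{B, D}⁺: BD→AEF adds A, E, F; DF→ACE adds C → {A, B, C, D, E, F}. Minimal: {D}⁺ = {D}; {B}⁺ = {B} — none reach the full schema.
{B, E}⁺: E→CDF adds C, D, F; CDE→AF adds A → {A, B, C, D, E, F}. Minimal: {E}⁺ = {A, C, D, E, F}; {B}⁺ = {B} — none reach the full schema.
{B, F}⁺: F→AE adds A, E; E→CDF adds C, D → {A, B, C, D, E, F}. Minimal: {F}⁺ = {A, C, D, E, F}; {B}⁺ = {B} — none reach the full schema.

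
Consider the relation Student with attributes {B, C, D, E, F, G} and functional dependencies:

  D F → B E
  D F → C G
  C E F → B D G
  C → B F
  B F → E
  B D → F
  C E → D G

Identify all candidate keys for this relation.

{C}⁺: C→BF adds B, F; BF→E adds E; CE→DG adds D, G → {B, C, D, E, F, G}.
{B, D}⁺: BD→F adds F; DF→BE adds E; DF→CG adds C, G → {B, C, D, E, F, G}. Minimal: {D}⁺ = {D}; {B}⁺ = {B} — none reach the full schema.
{D, F}⁺: DF→BE adds B, E; DF→CG adds C, G → {B, C, D, E, F, G}. Minimal: {F}⁺ = {F}; {D}⁺ = {D} — none reach the full schema.
Any other superkey contains one of these as a subset, so there are no further candidate keys.

(C); (B, D); (D, F)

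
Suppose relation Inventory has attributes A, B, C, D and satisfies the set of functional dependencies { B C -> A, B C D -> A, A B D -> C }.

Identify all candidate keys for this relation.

Attributes B, D never appear on any right-hand side, so every candidate key must contain {B, D}.
{B, D}⁺ = {B, D}, which is not all of the schema, so we must add further attributes.
{A, B, D}⁺: ABD→C adds C → {A, B, C, D}.
{B, C, D}⁺: BC→A adds A → {A, B, C, D}.

{A, B, D}, {B, C, D}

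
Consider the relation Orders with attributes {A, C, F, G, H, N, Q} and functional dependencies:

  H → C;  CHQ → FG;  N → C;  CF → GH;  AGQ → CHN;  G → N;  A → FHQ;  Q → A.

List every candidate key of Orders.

{A}, {Q}

{A}⁺: A→FHQ adds F, H, Q; H→C adds C; CHQ→FG adds G; AGQ→CHN adds N → {A, C, F, G, H, N, Q}.
{Q}⁺: Q→A adds A; A→FHQ adds F, H; H→C adds C; CHQ→FG adds G; AGQ→CHN adds N → {A, C, F, G, H, N, Q}.
Any other superkey contains one of these as a subset, so there are no further candidate keys.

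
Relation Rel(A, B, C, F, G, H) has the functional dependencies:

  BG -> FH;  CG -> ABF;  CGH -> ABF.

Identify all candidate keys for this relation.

(C, G)

{C, G}⁺: CG→ABF adds A, B, F; BG→FH adds H → {A, B, C, F, G, H}. Minimal: {G}⁺ = {G}; {C}⁺ = {C} — none reach the full schema.
No other minimal superkey exists.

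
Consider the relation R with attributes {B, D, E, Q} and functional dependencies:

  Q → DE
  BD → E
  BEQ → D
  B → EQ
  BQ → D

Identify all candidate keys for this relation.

(B)

Attribute B never appears on the right-hand side of any dependency, so B must belong to every candidate key.
{B}⁺ = {B, D, E, Q}, which is all of the schema, so {B} is the only candidate key.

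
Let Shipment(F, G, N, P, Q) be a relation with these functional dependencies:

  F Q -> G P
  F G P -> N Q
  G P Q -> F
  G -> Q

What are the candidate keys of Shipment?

{F, G}⁺: G→Q adds Q; FQ→GP adds P; FGP→NQ adds N → {F, G, N, P, Q}. Minimal: {G}⁺ = {G, Q}; {F}⁺ = {F} — none reach the full schema.
{F, Q}⁺: FQ→GP adds G, P; FGP→NQ adds N → {F, G, N, P, Q}. Minimal: {Q}⁺ = {Q}; {F}⁺ = {F} — none reach the full schema.
{G, P}⁺: G→Q adds Q; GPQ→F adds F; FGP→NQ adds N → {F, G, N, P, Q}. Minimal: {P}⁺ = {P}; {G}⁺ = {G, Q} — none reach the full schema.
Any other superkey contains one of these as a subset, so there are no further candidate keys.

{F, G}; {F, Q}; {G, P}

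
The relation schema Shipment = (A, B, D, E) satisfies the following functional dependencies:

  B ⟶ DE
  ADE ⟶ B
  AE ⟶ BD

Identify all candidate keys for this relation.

{A, B}, {A, E}

Attribute A never appears on the right-hand side of any dependency, so A must belong to every candidate key.
{A}⁺ = {A}, which is not all of the schema, so we must add further attributes.
{A, B}⁺: B→DE adds D, E → {A, B, D, E}. Minimal: {B}⁺ = {B, D, E}; {A}⁺ = {A} — none reach the full schema.
{A, E}⁺: AE→BD adds B, D → {A, B, D, E}. Minimal: {E}⁺ = {E}; {A}⁺ = {A} — none reach the full schema.
Any other superkey contains one of these as a subset, so there are no further candidate keys.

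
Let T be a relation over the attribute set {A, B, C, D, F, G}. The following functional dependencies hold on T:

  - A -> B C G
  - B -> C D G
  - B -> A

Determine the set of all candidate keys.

AF, BF

Attribute F never appears on the right-hand side of any dependency, so F must belong to every candidate key.
{F}⁺ = {F}, which is not all of the schema, so we must add further attributes.
{A, F}⁺: A→BCG adds B, C, G; B→CDG adds D → {A, B, C, D, F, G}. Minimal: {F}⁺ = {F}; {A}⁺ = {A, B, C, D, G} — none reach the full schema.
{B, F}⁺: B→CDG adds C, D, G; B→A adds A → {A, B, C, D, F, G}. Minimal: {F}⁺ = {F}; {B}⁺ = {A, B, C, D, G} — none reach the full schema.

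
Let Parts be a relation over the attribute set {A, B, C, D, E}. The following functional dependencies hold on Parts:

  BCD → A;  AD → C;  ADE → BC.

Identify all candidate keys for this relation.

(A, D, E), (B, C, D, E)

Attributes D, E never appear on any right-hand side, so every candidate key must contain {D, E}.
{D, E}⁺ = {D, E}, which is not all of the schema, so we must add further attributes.
{A, D, E}⁺: AD→C adds C; ADE→BC adds B → {A, B, C, D, E}.
{B, C, D, E}⁺: BCD→A adds A → {A, B, C, D, E}.
Any other superkey contains one of these as a subset, so there are no further candidate keys.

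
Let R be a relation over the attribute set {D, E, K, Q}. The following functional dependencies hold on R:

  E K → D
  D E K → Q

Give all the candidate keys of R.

(E, K)

Attributes E, K never appear on any right-hand side, so every candidate key must contain {E, K}.
{E, K}⁺ = {D, E, K, Q}, which is all of the schema, so {E, K} is the only candidate key.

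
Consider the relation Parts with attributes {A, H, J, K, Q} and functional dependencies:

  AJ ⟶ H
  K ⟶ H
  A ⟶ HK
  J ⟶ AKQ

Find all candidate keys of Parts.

J

{J}⁺: J→AKQ adds A, K, Q; AJ→H adds H → {A, H, J, K, Q}.
No other minimal superkey exists.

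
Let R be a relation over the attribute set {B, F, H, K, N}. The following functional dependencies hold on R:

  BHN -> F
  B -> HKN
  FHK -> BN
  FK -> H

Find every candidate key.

{B}⁺: B→HKN adds H, K, N; BHN→F adds F → {B, F, H, K, N}.
{F, K}⁺: FK→H adds H; FHK→BN adds B, N → {B, F, H, K, N}.
Any other superkey contains one of these as a subset, so there are no further candidate keys.

{B}, {F, K}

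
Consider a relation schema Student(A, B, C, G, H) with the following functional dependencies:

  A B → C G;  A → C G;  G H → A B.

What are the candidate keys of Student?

{A, H}; {G, H}

Attribute H never appears on the right-hand side of any dependency, so H must belong to every candidate key.
{H}⁺ = {H}, which is not all of the schema, so we must add further attributes.
{A, H}⁺: A→CG adds C, G; GH→AB adds B → {A, B, C, G, H}.
{G, H}⁺: GH→AB adds A, B; AB→CG adds C → {A, B, C, G, H}.
Any other superkey contains one of these as a subset, so there are no further candidate keys.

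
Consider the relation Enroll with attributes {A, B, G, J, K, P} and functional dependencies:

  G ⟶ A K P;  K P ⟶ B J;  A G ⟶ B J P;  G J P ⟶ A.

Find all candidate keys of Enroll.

Attribute G never appears on the right-hand side of any dependency, so G must belong to every candidate key.
{G}⁺ = {A, B, G, J, K, P}, which is all of the schema, so {G} is the only candidate key.

{G}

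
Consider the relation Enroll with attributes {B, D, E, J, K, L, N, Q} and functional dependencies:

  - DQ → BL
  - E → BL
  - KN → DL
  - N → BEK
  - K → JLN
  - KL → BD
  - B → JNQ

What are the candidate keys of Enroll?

{B}⁺: B→JNQ adds J, N, Q; N→BEK adds E, K; K→JLN adds L; KL→BD adds D → {B, D, E, J, K, L, N, Q}.
{E}⁺: E→BL adds B, L; B→JNQ adds J, N, Q; N→BEK adds K; KL→BD adds D → {B, D, E, J, K, L, N, Q}.
{K}⁺: K→JLN adds J, L, N; KL→BD adds B, D; B→JNQ adds Q; N→BEK adds E → {B, D, E, J, K, L, N, Q}.
{N}⁺: N→BEK adds B, E, K; K→JLN adds J, L; KL→BD adds D; B→JNQ adds Q → {B, D, E, J, K, L, N, Q}.
{D, Q}⁺: DQ→BL adds B, L; B→JNQ adds J, N; N→BEK adds E, K → {B, D, E, J, K, L, N, Q}. Minimal: {Q}⁺ = {Q}; {D}⁺ = {D} — none reach the full schema.
Any other superkey contains one of these as a subset, so there are no further candidate keys.

{B}, {E}, {K}, {N}, {D, Q}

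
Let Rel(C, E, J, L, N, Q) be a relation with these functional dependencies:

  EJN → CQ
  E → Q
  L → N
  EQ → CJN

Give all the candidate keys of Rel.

Attributes E, L never appear on any right-hand side, so every candidate key must contain {E, L}.
{E, L}⁺ = {C, E, J, L, N, Q}, which is all of the schema, so {E, L} is the only candidate key.

(E, L)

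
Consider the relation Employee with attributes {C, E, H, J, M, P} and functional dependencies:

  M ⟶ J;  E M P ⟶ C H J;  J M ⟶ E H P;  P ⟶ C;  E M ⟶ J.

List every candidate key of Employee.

(M)

Attribute M never appears on the right-hand side of any dependency, so M must belong to every candidate key.
{M}⁺ = {C, E, H, J, M, P}, which is all of the schema, so {M} is the only candidate key.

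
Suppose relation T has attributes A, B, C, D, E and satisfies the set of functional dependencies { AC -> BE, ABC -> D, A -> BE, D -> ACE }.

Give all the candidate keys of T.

{D}⁺: D→ACE adds A, C, E; AC→BE adds B → {A, B, C, D, E}.
{A, C}⁺: AC→BE adds B, E; ABC→D adds D → {A, B, C, D, E}.
Any other superkey contains one of these as a subset, so there are no further candidate keys.

(D), (A, C)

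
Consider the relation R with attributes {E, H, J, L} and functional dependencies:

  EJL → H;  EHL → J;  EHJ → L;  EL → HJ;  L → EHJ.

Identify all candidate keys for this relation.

{L}⁺: L→EHJ adds E, H, J → {E, H, J, L}.
{E, H, J}⁺: EHJ→L adds L → {E, H, J, L}. Minimal: {H, J}⁺ = {H, J}; {E, J}⁺ = {E, J}; {E, H}⁺ = {E, H} — none reach the full schema.
Any other superkey contains one of these as a subset, so there are no further candidate keys.

L, EHJ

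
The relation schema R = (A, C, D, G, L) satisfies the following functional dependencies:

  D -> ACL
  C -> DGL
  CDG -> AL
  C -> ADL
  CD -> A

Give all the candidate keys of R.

{C}, {D}

{C}⁺: C→DGL adds D, G, L; CDG→AL adds A → {A, C, D, G, L}.
{D}⁺: D→ACL adds A, C, L; C→DGL adds G → {A, C, D, G, L}.
Any other superkey contains one of these as a subset, so there are no further candidate keys.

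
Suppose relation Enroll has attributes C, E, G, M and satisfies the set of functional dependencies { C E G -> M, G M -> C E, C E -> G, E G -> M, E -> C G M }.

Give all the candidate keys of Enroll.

{E}⁺: E→CGM adds C, G, M → {C, E, G, M}.
{G, M}⁺: GM→CE adds C, E → {C, E, G, M}. Minimal: {M}⁺ = {M}; {G}⁺ = {G} — none reach the full schema.

{E}, {G, M}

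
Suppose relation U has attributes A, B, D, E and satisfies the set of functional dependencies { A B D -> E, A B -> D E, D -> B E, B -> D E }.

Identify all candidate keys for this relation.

Attribute A never appears on the right-hand side of any dependency, so A must belong to every candidate key.
{A}⁺ = {A}, which is not all of the schema, so we must add further attributes.
{A, B}⁺: AB→DE adds D, E → {A, B, D, E}. Minimal: {B}⁺ = {B, D, E}; {A}⁺ = {A} — none reach the full schema.
{A, D}⁺: D→BE adds B, E → {A, B, D, E}. Minimal: {D}⁺ = {B, D, E}; {A}⁺ = {A} — none reach the full schema.
Any other superkey contains one of these as a subset, so there are no further candidate keys.

{A, B}, {A, D}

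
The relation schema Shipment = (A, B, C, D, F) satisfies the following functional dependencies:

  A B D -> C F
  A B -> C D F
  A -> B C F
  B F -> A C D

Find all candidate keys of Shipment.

{A}⁺: A→BCF adds B, C, F; BF→ACD adds D → {A, B, C, D, F}.
{B, F}⁺: BF→ACD adds A, C, D → {A, B, C, D, F}. Minimal: {F}⁺ = {F}; {B}⁺ = {B} — none reach the full schema.

A, BF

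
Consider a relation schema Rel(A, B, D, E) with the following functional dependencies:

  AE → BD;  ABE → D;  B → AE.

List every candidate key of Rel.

{B}⁺: B→AE adds A, E; AE→BD adds D → {A, B, D, E}.
{A, E}⁺: AE→BD adds B, D → {A, B, D, E}. Minimal: {E}⁺ = {E}; {A}⁺ = {A} — none reach the full schema.

(B); (A, E)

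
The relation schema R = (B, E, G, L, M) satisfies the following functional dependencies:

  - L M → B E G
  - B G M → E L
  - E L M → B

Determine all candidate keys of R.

Attribute M never appears on the right-hand side of any dependency, so M must belong to every candidate key.
{M}⁺ = {M}, which is not all of the schema, so we must add further attributes.
{L, M}⁺: LM→BEG adds B, E, G → {B, E, G, L, M}. Minimal: {M}⁺ = {M}; {L}⁺ = {L} — none reach the full schema.
{B, G, M}⁺: BGM→EL adds E, L → {B, E, G, L, M}. Minimal: {G, M}⁺ = {G, M}; {B, M}⁺ = {B, M}; {B, G}⁺ = {B, G} — none reach the full schema.

{L, M}, {B, G, M}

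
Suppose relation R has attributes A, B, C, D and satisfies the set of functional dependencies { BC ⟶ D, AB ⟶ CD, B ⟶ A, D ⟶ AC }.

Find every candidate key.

{B}

Attribute B never appears on the right-hand side of any dependency, so B must belong to every candidate key.
{B}⁺ = {A, B, C, D}, which is all of the schema, so {B} is the only candidate key.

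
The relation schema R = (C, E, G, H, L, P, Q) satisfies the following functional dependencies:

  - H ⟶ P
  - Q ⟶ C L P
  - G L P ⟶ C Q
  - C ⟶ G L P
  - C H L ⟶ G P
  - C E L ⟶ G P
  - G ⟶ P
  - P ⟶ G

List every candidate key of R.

(C, E, H), (E, H, L), (E, H, Q)

{C, E, H}⁺: H→P adds P; C→GLP adds G, L; GLP→CQ adds Q → {C, E, G, H, L, P, Q}. Minimal: {E, H}⁺ = {E, G, H, P}; {C, H}⁺ = {C, G, H, L, P, Q}; {C, E}⁺ = {C, E, G, L, P, Q} — none reach the full schema.
{E, H, L}⁺: H→P adds P; P→G adds G; GLP→CQ adds C, Q → {C, E, G, H, L, P, Q}. Minimal: {H, L}⁺ = {C, G, H, L, P, Q}; {E, L}⁺ = {E, L}; {E, H}⁺ = {E, G, H, P} — none reach the full schema.
{E, H, Q}⁺: H→P adds P; Q→CLP adds C, L; C→GLP adds G → {C, E, G, H, L, P, Q}. Minimal: {H, Q}⁺ = {C, G, H, L, P, Q}; {E, Q}⁺ = {C, E, G, L, P, Q}; {E, H}⁺ = {E, G, H, P} — none reach the full schema.
Any other superkey contains one of these as a subset, so there are no further candidate keys.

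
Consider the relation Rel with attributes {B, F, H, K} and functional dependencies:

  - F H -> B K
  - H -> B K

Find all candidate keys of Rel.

Attributes F, H never appear on any right-hand side, so every candidate key must contain {F, H}.
{F, H}⁺ = {B, F, H, K}, which is all of the schema, so {F, H} is the only candidate key.

(F, H)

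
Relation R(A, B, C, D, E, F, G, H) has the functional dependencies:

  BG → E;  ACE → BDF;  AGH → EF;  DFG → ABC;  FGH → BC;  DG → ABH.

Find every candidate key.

Attribute G never appears on the right-hand side of any dependency, so G must belong to every candidate key.
{G}⁺ = {G}, which is not all of the schema, so we must add further attributes.
{D, G}⁺: DG→ABH adds A, B, H; BG→E adds E; AGH→EF adds F; DFG→ABC adds C → {A, B, C, D, E, F, G, H}.
{A, G, H}⁺: AGH→EF adds E, F; FGH→BC adds B, C; ACE→BDF adds D → {A, B, C, D, E, F, G, H}.
{A, B, C, G}⁺: BG→E adds E; ACE→BDF adds D, F; DG→ABH adds H → {A, B, C, D, E, F, G, H}.
{A, C, E, G}⁺: ACE→BDF adds B, D, F; DG→ABH adds H → {A, B, C, D, E, F, G, H}.
Any other superkey contains one of these as a subset, so there are no further candidate keys.

DG, AGH, ABCG, ACEG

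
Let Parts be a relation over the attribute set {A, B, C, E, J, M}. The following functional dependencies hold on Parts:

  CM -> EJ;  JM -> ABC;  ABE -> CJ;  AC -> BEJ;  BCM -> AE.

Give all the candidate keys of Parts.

{C, M}, {J, M}, {A, B, E, M}

Attribute M never appears on the right-hand side of any dependency, so M must belong to every candidate key.
{M}⁺ = {M}, which is not all of the schema, so we must add further attributes.
{C, M}⁺: CM→EJ adds E, J; JM→ABC adds A, B → {A, B, C, E, J, M}. Minimal: {M}⁺ = {M}; {C}⁺ = {C} — none reach the full schema.
{J, M}⁺: JM→ABC adds A, B, C; AC→BEJ adds E → {A, B, C, E, J, M}. Minimal: {M}⁺ = {M}; {J}⁺ = {J} — none reach the full schema.
{A, B, E, M}⁺: ABE→CJ adds C, J → {A, B, C, E, J, M}. Minimal: {B, E, M}⁺ = {B, E, M}; {A, E, M}⁺ = {A, E, M}; {A, B, M}⁺ = {A, B, M}; … — none reach the full schema.
Any other superkey contains one of these as a subset, so there are no further candidate keys.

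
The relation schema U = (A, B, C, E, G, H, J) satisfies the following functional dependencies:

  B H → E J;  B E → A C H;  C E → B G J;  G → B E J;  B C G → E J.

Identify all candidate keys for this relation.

G; BE; BH; CE

{G}⁺: G→BEJ adds B, E, J; BE→ACH adds A, C, H → {A, B, C, E, G, H, J}.
{B, E}⁺: BE→ACH adds A, C, H; CE→BGJ adds G, J → {A, B, C, E, G, H, J}. Minimal: {E}⁺ = {E}; {B}⁺ = {B} — none reach the full schema.
{B, H}⁺: BH→EJ adds E, J; BE→ACH adds A, C; CE→BGJ adds G → {A, B, C, E, G, H, J}. Minimal: {H}⁺ = {H}; {B}⁺ = {B} — none reach the full schema.
{C, E}⁺: CE→BGJ adds B, G, J; BE→ACH adds A, H → {A, B, C, E, G, H, J}. Minimal: {E}⁺ = {E}; {C}⁺ = {C} — none reach the full schema.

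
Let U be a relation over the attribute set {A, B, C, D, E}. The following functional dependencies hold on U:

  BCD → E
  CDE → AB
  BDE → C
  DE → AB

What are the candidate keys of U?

Attribute D never appears on the right-hand side of any dependency, so D must belong to every candidate key.
{D}⁺ = {D}, which is not all of the schema, so we must add further attributes.
{D, E}⁺: DE→AB adds A, B; BDE→C adds C → {A, B, C, D, E}. Minimal: {E}⁺ = {E}; {D}⁺ = {D} — none reach the full schema.
{B, C, D}⁺: BCD→E adds E; CDE→AB adds A → {A, B, C, D, E}. Minimal: {C, D}⁺ = {C, D}; {B, D}⁺ = {B, D}; {B, C}⁺ = {B, C} — none reach the full schema.

(D, E); (B, C, D)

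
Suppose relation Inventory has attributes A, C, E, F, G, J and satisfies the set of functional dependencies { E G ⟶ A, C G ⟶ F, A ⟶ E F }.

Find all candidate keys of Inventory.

ACGJ, CEGJ

{A, C, G, J}⁺: CG→F adds F; A→EF adds E → {A, C, E, F, G, J}. Minimal: {C, G, J}⁺ = {C, F, G, J}; {A, G, J}⁺ = {A, E, F, G, J}; {A, C, J}⁺ = {A, C, E, F, J}; … — none reach the full schema.
{C, E, G, J}⁺: EG→A adds A; CG→F adds F → {A, C, E, F, G, J}. Minimal: {E, G, J}⁺ = {A, E, F, G, J}; {C, G, J}⁺ = {C, F, G, J}; {C, E, J}⁺ = {C, E, J}; … — none reach the full schema.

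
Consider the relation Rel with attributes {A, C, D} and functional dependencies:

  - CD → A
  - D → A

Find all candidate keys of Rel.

Attributes C, D never appear on any right-hand side, so every candidate key must contain {C, D}.
{C, D}⁺ = {A, C, D}, which is all of the schema, so {C, D} is the only candidate key.

CD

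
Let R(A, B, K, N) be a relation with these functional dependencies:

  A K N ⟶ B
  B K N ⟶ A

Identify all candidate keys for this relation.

Attributes K, N never appear on any right-hand side, so every candidate key must contain {K, N}.
{K, N}⁺ = {K, N}, which is not all of the schema, so we must add further attributes.
{A, K, N}⁺: AKN→B adds B → {A, B, K, N}. Minimal: {K, N}⁺ = {K, N}; {A, N}⁺ = {A, N}; {A, K}⁺ = {A, K} — none reach the full schema.
{B, K, N}⁺: BKN→A adds A → {A, B, K, N}. Minimal: {K, N}⁺ = {K, N}; {B, N}⁺ = {B, N}; {B, K}⁺ = {B, K} — none reach the full schema.

(A, K, N); (B, K, N)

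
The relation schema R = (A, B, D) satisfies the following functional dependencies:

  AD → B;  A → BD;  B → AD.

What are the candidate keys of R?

A, B

{A}⁺: A→BD adds B, D → {A, B, D}.
{B}⁺: B→AD adds A, D → {A, B, D}.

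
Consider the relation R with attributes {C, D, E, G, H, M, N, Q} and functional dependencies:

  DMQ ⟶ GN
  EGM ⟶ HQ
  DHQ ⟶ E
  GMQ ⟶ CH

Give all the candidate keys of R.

Attributes D, M never appear on any right-hand side, so every candidate key must contain {D, M}.
{D, M}⁺ = {D, M}, which is not all of the schema, so we must add further attributes.
{D, M, Q}⁺: DMQ→GN adds G, N; GMQ→CH adds C, H; DHQ→E adds E → {C, D, E, G, H, M, N, Q}. Minimal: {M, Q}⁺ = {M, Q}; {D, Q}⁺ = {D, Q}; {D, M}⁺ = {D, M} — none reach the full schema.
{D, E, G, M}⁺: EGM→HQ adds H, Q; GMQ→CH adds C; DMQ→GN adds N → {C, D, E, G, H, M, N, Q}. Minimal: {E, G, M}⁺ = {C, E, G, H, M, Q}; {D, G, M}⁺ = {D, G, M}; {D, E, M}⁺ = {D, E, M}; … — none reach the full schema.
Any other superkey contains one of these as a subset, so there are no further candidate keys.

DMQ; DEGM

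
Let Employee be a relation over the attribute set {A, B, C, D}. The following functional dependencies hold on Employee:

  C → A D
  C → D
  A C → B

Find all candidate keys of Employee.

Attribute C never appears on the right-hand side of any dependency, so C must belong to every candidate key.
{C}⁺ = {A, B, C, D}, which is all of the schema, so {C} is the only candidate key.

{C}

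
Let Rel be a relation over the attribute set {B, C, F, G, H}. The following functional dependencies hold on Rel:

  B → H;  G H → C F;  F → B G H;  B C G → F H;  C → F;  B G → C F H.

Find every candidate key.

{C}⁺: C→F adds F; F→BGH adds B, G, H → {B, C, F, G, H}.
{F}⁺: F→BGH adds B, G, H; BG→CFH adds C → {B, C, F, G, H}.
{B, G}⁺: B→H adds H; GH→CF adds C, F → {B, C, F, G, H}. Minimal: {G}⁺ = {G}; {B}⁺ = {B, H} — none reach the full schema.
{G, H}⁺: GH→CF adds C, F; F→BGH adds B → {B, C, F, G, H}. Minimal: {H}⁺ = {H}; {G}⁺ = {G} — none reach the full schema.
Any other superkey contains one of these as a subset, so there are no further candidate keys.

(C), (F), (B, G), (G, H)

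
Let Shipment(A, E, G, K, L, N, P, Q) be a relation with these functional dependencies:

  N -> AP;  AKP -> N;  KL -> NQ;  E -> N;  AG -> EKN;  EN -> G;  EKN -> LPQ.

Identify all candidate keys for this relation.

{E}⁺: E→N adds N; EN→G adds G; N→AP adds A, P; AG→EKN adds K; EKN→LPQ adds L, Q → {A, E, G, K, L, N, P, Q}.
{A, G}⁺: AG→EKN adds E, K, N; EKN→LPQ adds L, P, Q → {A, E, G, K, L, N, P, Q}. Minimal: {G}⁺ = {G}; {A}⁺ = {A} — none reach the full schema.
{G, N}⁺: N→AP adds A, P; AG→EKN adds E, K; EKN→LPQ adds L, Q → {A, E, G, K, L, N, P, Q}. Minimal: {N}⁺ = {A, N, P}; {G}⁺ = {G} — none reach the full schema.
{G, K, L}⁺: KL→NQ adds N, Q; N→AP adds A, P; AG→EKN adds E → {A, E, G, K, L, N, P, Q}. Minimal: {K, L}⁺ = {A, K, L, N, P, Q}; {G, L}⁺ = {G, L}; {G, K}⁺ = {G, K} — none reach the full schema.
Any other superkey contains one of these as a subset, so there are no further candidate keys.

E; AG; GN; GKL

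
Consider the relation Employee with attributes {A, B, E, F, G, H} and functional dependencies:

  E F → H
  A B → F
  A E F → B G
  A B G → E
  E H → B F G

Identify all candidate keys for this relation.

{A, B, E}; {A, B, G}; {A, E, F}; {A, E, H}

Attribute A never appears on the right-hand side of any dependency, so A must belong to every candidate key.
{A}⁺ = {A}, which is not all of the schema, so we must add further attributes.
{A, B, E}⁺: AB→F adds F; AEF→BG adds G; EF→H adds H → {A, B, E, F, G, H}. Minimal: {B, E}⁺ = {B, E}; {A, E}⁺ = {A, E}; {A, B}⁺ = {A, B, F} — none reach the full schema.
{A, B, G}⁺: AB→F adds F; ABG→E adds E; EF→H adds H → {A, B, E, F, G, H}. Minimal: {B, G}⁺ = {B, G}; {A, G}⁺ = {A, G}; {A, B}⁺ = {A, B, F} — none reach the full schema.
{A, E, F}⁺: EF→H adds H; AEF→BG adds B, G → {A, B, E, F, G, H}. Minimal: {E, F}⁺ = {B, E, F, G, H}; {A, F}⁺ = {A, F}; {A, E}⁺ = {A, E} — none reach the full schema.
{A, E, H}⁺: EH→BFG adds B, F, G → {A, B, E, F, G, H}. Minimal: {E, H}⁺ = {B, E, F, G, H}; {A, H}⁺ = {A, H}; {A, E}⁺ = {A, E} — none reach the full schema.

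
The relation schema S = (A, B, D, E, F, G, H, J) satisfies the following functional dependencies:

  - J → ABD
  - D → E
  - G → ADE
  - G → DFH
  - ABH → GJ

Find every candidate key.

BG, GJ, HJ, ABH

{B, G}⁺: G→ADE adds A, D, E; G→DFH adds F, H; ABH→GJ adds J → {A, B, D, E, F, G, H, J}.
{G, J}⁺: J→ABD adds A, B, D; D→E adds E; G→DFH adds F, H → {A, B, D, E, F, G, H, J}.
{H, J}⁺: J→ABD adds A, B, D; D→E adds E; ABH→GJ adds G; G→DFH adds F → {A, B, D, E, F, G, H, J}.
{A, B, H}⁺: ABH→GJ adds G, J; J→ABD adds D; D→E adds E; G→DFH adds F → {A, B, D, E, F, G, H, J}.
Any other superkey contains one of these as a subset, so there are no further candidate keys.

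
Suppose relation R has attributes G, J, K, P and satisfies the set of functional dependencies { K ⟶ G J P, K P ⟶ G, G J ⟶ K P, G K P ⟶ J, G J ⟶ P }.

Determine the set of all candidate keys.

{K}, {G, J}

{K}⁺: K→GJP adds G, J, P → {G, J, K, P}.
{G, J}⁺: GJ→KP adds K, P → {G, J, K, P}.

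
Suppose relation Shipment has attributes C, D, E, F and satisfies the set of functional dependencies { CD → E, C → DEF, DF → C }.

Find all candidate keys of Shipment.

{C}⁺: C→DEF adds D, E, F → {C, D, E, F}.
{D, F}⁺: DF→C adds C; CD→E adds E → {C, D, E, F}. Minimal: {F}⁺ = {F}; {D}⁺ = {D} — none reach the full schema.
Any other superkey contains one of these as a subset, so there are no further candidate keys.

{C}, {D, F}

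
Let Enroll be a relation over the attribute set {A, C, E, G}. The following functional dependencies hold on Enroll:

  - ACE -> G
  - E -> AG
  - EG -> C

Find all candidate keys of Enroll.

{E}

{E}⁺: E→AG adds A, G; EG→C adds C → {A, C, E, G}.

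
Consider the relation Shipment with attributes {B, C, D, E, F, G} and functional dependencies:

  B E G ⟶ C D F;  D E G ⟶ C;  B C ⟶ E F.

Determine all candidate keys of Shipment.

Attributes B, G never appear on any right-hand side, so every candidate key must contain {B, G}.
{B, G}⁺ = {B, G}, which is not all of the schema, so we must add further attributes.
{B, C, G}⁺: BC→EF adds E, F; BEG→CDF adds D → {B, C, D, E, F, G}. Minimal: {C, G}⁺ = {C, G}; {B, G}⁺ = {B, G}; {B, C}⁺ = {B, C, E, F} — none reach the full schema.
{B, E, G}⁺: BEG→CDF adds C, D, F → {B, C, D, E, F, G}. Minimal: {E, G}⁺ = {E, G}; {B, G}⁺ = {B, G}; {B, E}⁺ = {B, E} — none reach the full schema.
Any other superkey contains one of these as a subset, so there are no further candidate keys.

(B, C, G), (B, E, G)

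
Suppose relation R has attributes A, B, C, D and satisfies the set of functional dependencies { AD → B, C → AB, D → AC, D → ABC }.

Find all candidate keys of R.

Attribute D never appears on the right-hand side of any dependency, so D must belong to every candidate key.
{D}⁺ = {A, B, C, D}, which is all of the schema, so {D} is the only candidate key.

{D}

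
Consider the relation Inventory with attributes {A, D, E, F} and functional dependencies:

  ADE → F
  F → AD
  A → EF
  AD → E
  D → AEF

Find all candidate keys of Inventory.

{A}⁺: A→EF adds E, F; F→AD adds D → {A, D, E, F}.
{D}⁺: D→AEF adds A, E, F → {A, D, E, F}.
{F}⁺: F→AD adds A, D; A→EF adds E → {A, D, E, F}.
Any other superkey contains one of these as a subset, so there are no further candidate keys.

(A), (D), (F)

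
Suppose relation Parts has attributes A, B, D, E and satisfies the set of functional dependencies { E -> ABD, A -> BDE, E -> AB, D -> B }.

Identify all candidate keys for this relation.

{A}, {E}

{A}⁺: A→BDE adds B, D, E → {A, B, D, E}.
{E}⁺: E→ABD adds A, B, D → {A, B, D, E}.
Any other superkey contains one of these as a subset, so there are no further candidate keys.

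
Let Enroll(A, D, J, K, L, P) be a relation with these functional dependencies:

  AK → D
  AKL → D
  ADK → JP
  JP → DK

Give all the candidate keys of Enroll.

(A, K, L); (A, J, L, P)

Attributes A, L never appear on any right-hand side, so every candidate key must contain {A, L}.
{A, L}⁺ = {A, L}, which is not all of the schema, so we must add further attributes.
{A, K, L}⁺: AK→D adds D; ADK→JP adds J, P → {A, D, J, K, L, P}. Minimal: {K, L}⁺ = {K, L}; {A, L}⁺ = {A, L}; {A, K}⁺ = {A, D, J, K, P} — none reach the full schema.
{A, J, L, P}⁺: JP→DK adds D, K → {A, D, J, K, L, P}. Minimal: {J, L, P}⁺ = {D, J, K, L, P}; {A, L, P}⁺ = {A, L, P}; {A, J, P}⁺ = {A, D, J, K, P}; … — none reach the full schema.
Any other superkey contains one of these as a subset, so there are no further candidate keys.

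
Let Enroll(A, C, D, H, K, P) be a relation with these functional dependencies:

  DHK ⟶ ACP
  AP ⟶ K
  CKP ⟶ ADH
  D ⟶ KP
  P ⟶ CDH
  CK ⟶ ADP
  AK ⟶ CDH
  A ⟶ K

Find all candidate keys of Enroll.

A; D; P; CK

{A}⁺: A→K adds K; AK→CDH adds C, D, H; DHK→ACP adds P → {A, C, D, H, K, P}.
{D}⁺: D→KP adds K, P; P→CDH adds C, H; CK→ADP adds A → {A, C, D, H, K, P}.
{P}⁺: P→CDH adds C, D, H; D→KP adds K; CK→ADP adds A → {A, C, D, H, K, P}.
{C, K}⁺: CK→ADP adds A, D, P; AK→CDH adds H → {A, C, D, H, K, P}. Minimal: {K}⁺ = {K}; {C}⁺ = {C} — none reach the full schema.
Any other superkey contains one of these as a subset, so there are no further candidate keys.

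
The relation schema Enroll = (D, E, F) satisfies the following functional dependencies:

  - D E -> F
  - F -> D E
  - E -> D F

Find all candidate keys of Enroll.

E, F

{E}⁺: E→DF adds D, F → {D, E, F}.
{F}⁺: F→DE adds D, E → {D, E, F}.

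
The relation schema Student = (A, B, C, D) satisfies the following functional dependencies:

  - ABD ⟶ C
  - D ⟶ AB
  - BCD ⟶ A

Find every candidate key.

{D}⁺: D→AB adds A, B; ABD→C adds C → {A, B, C, D}.
No other minimal superkey exists.

(D)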